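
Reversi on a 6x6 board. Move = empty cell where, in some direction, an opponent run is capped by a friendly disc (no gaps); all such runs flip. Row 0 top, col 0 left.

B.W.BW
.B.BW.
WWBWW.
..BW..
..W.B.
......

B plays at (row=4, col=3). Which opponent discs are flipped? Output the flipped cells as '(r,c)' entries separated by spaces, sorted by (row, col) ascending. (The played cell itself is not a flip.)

Answer: (2,3) (3,3)

Derivation:
Dir NW: first cell 'B' (not opp) -> no flip
Dir N: opp run (3,3) (2,3) capped by B -> flip
Dir NE: first cell '.' (not opp) -> no flip
Dir W: opp run (4,2), next='.' -> no flip
Dir E: first cell 'B' (not opp) -> no flip
Dir SW: first cell '.' (not opp) -> no flip
Dir S: first cell '.' (not opp) -> no flip
Dir SE: first cell '.' (not opp) -> no flip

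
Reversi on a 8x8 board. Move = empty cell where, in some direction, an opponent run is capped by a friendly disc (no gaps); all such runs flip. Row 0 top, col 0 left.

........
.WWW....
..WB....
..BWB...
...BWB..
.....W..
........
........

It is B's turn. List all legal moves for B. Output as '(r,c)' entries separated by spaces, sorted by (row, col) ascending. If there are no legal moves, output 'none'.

(0,0): no bracket -> illegal
(0,1): flips 1 -> legal
(0,2): flips 2 -> legal
(0,3): flips 1 -> legal
(0,4): no bracket -> illegal
(1,0): no bracket -> illegal
(1,4): no bracket -> illegal
(2,0): no bracket -> illegal
(2,1): flips 1 -> legal
(2,4): no bracket -> illegal
(3,1): no bracket -> illegal
(3,5): no bracket -> illegal
(4,2): no bracket -> illegal
(4,6): no bracket -> illegal
(5,3): no bracket -> illegal
(5,4): flips 1 -> legal
(5,6): no bracket -> illegal
(6,4): no bracket -> illegal
(6,5): flips 1 -> legal
(6,6): no bracket -> illegal

Answer: (0,1) (0,2) (0,3) (2,1) (5,4) (6,5)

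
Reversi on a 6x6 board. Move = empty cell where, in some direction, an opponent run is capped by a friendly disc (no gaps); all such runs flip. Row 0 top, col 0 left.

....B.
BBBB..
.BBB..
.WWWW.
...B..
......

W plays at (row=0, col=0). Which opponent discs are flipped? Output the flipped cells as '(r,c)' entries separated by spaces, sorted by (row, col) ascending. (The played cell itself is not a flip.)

Dir NW: edge -> no flip
Dir N: edge -> no flip
Dir NE: edge -> no flip
Dir W: edge -> no flip
Dir E: first cell '.' (not opp) -> no flip
Dir SW: edge -> no flip
Dir S: opp run (1,0), next='.' -> no flip
Dir SE: opp run (1,1) (2,2) capped by W -> flip

Answer: (1,1) (2,2)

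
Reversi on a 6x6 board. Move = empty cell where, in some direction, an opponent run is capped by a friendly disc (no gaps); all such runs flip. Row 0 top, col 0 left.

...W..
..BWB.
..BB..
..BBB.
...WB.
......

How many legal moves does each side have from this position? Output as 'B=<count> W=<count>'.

Answer: B=5 W=6

Derivation:
-- B to move --
(0,2): no bracket -> illegal
(0,4): flips 1 -> legal
(2,4): no bracket -> illegal
(4,2): flips 1 -> legal
(5,2): flips 1 -> legal
(5,3): flips 1 -> legal
(5,4): flips 1 -> legal
B mobility = 5
-- W to move --
(0,1): no bracket -> illegal
(0,2): no bracket -> illegal
(0,4): no bracket -> illegal
(0,5): no bracket -> illegal
(1,1): flips 1 -> legal
(1,5): flips 1 -> legal
(2,1): flips 2 -> legal
(2,4): no bracket -> illegal
(2,5): flips 2 -> legal
(3,1): flips 1 -> legal
(3,5): no bracket -> illegal
(4,1): no bracket -> illegal
(4,2): no bracket -> illegal
(4,5): flips 1 -> legal
(5,3): no bracket -> illegal
(5,4): no bracket -> illegal
(5,5): no bracket -> illegal
W mobility = 6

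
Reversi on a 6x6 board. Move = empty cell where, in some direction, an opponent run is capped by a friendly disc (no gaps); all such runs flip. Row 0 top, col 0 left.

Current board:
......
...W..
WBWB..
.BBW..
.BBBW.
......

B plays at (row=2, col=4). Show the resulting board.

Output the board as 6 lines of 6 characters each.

Place B at (2,4); scan 8 dirs for brackets.
Dir NW: opp run (1,3), next='.' -> no flip
Dir N: first cell '.' (not opp) -> no flip
Dir NE: first cell '.' (not opp) -> no flip
Dir W: first cell 'B' (not opp) -> no flip
Dir E: first cell '.' (not opp) -> no flip
Dir SW: opp run (3,3) capped by B -> flip
Dir S: first cell '.' (not opp) -> no flip
Dir SE: first cell '.' (not opp) -> no flip
All flips: (3,3)

Answer: ......
...W..
WBWBB.
.BBB..
.BBBW.
......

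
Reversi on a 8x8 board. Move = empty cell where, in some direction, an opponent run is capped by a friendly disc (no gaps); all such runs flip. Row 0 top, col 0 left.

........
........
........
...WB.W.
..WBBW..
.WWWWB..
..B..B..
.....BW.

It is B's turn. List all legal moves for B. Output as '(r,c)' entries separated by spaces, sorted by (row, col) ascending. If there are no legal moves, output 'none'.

Answer: (2,2) (2,3) (3,2) (3,5) (4,0) (4,1) (4,6) (5,0) (5,6) (6,1) (6,3) (6,4) (7,7)

Derivation:
(2,2): flips 1 -> legal
(2,3): flips 1 -> legal
(2,4): no bracket -> illegal
(2,5): no bracket -> illegal
(2,6): no bracket -> illegal
(2,7): no bracket -> illegal
(3,1): no bracket -> illegal
(3,2): flips 3 -> legal
(3,5): flips 1 -> legal
(3,7): no bracket -> illegal
(4,0): flips 1 -> legal
(4,1): flips 1 -> legal
(4,6): flips 1 -> legal
(4,7): no bracket -> illegal
(5,0): flips 4 -> legal
(5,6): flips 1 -> legal
(6,0): no bracket -> illegal
(6,1): flips 1 -> legal
(6,3): flips 1 -> legal
(6,4): flips 1 -> legal
(6,6): no bracket -> illegal
(6,7): no bracket -> illegal
(7,7): flips 1 -> legal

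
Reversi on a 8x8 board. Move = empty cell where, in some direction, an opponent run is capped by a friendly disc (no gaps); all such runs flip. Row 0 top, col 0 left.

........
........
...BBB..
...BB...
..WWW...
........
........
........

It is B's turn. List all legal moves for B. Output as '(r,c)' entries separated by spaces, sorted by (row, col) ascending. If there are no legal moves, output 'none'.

Answer: (5,1) (5,2) (5,3) (5,4) (5,5)

Derivation:
(3,1): no bracket -> illegal
(3,2): no bracket -> illegal
(3,5): no bracket -> illegal
(4,1): no bracket -> illegal
(4,5): no bracket -> illegal
(5,1): flips 1 -> legal
(5,2): flips 1 -> legal
(5,3): flips 1 -> legal
(5,4): flips 1 -> legal
(5,5): flips 1 -> legal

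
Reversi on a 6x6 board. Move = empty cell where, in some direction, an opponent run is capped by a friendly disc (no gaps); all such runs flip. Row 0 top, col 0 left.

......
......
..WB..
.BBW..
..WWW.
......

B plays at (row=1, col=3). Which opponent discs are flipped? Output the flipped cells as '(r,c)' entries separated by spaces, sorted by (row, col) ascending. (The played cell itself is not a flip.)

Answer: (2,2)

Derivation:
Dir NW: first cell '.' (not opp) -> no flip
Dir N: first cell '.' (not opp) -> no flip
Dir NE: first cell '.' (not opp) -> no flip
Dir W: first cell '.' (not opp) -> no flip
Dir E: first cell '.' (not opp) -> no flip
Dir SW: opp run (2,2) capped by B -> flip
Dir S: first cell 'B' (not opp) -> no flip
Dir SE: first cell '.' (not opp) -> no flip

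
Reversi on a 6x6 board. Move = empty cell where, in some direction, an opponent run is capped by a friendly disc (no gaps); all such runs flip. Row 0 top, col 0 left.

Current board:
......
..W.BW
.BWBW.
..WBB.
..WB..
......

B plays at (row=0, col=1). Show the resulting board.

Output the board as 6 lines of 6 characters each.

Answer: .B....
..B.BW
.BWBW.
..WBB.
..WB..
......

Derivation:
Place B at (0,1); scan 8 dirs for brackets.
Dir NW: edge -> no flip
Dir N: edge -> no flip
Dir NE: edge -> no flip
Dir W: first cell '.' (not opp) -> no flip
Dir E: first cell '.' (not opp) -> no flip
Dir SW: first cell '.' (not opp) -> no flip
Dir S: first cell '.' (not opp) -> no flip
Dir SE: opp run (1,2) capped by B -> flip
All flips: (1,2)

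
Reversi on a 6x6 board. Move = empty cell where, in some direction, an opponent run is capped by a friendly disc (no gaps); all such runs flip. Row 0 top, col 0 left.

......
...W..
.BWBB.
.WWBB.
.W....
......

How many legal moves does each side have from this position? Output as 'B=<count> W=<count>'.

Answer: B=7 W=8

Derivation:
-- B to move --
(0,2): flips 1 -> legal
(0,3): flips 1 -> legal
(0,4): no bracket -> illegal
(1,1): flips 1 -> legal
(1,2): no bracket -> illegal
(1,4): no bracket -> illegal
(2,0): no bracket -> illegal
(3,0): flips 2 -> legal
(4,0): no bracket -> illegal
(4,2): no bracket -> illegal
(4,3): flips 1 -> legal
(5,0): flips 2 -> legal
(5,1): flips 2 -> legal
(5,2): no bracket -> illegal
B mobility = 7
-- W to move --
(1,0): flips 1 -> legal
(1,1): flips 1 -> legal
(1,2): no bracket -> illegal
(1,4): flips 1 -> legal
(1,5): no bracket -> illegal
(2,0): flips 1 -> legal
(2,5): flips 2 -> legal
(3,0): no bracket -> illegal
(3,5): flips 3 -> legal
(4,2): no bracket -> illegal
(4,3): flips 2 -> legal
(4,4): flips 1 -> legal
(4,5): no bracket -> illegal
W mobility = 8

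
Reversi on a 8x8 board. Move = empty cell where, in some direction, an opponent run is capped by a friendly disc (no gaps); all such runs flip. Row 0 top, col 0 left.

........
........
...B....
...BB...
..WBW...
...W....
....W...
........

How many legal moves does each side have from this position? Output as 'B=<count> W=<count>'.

Answer: B=6 W=3

Derivation:
-- B to move --
(3,1): no bracket -> illegal
(3,2): no bracket -> illegal
(3,5): no bracket -> illegal
(4,1): flips 1 -> legal
(4,5): flips 1 -> legal
(5,1): flips 1 -> legal
(5,2): no bracket -> illegal
(5,4): flips 1 -> legal
(5,5): flips 1 -> legal
(6,2): no bracket -> illegal
(6,3): flips 1 -> legal
(6,5): no bracket -> illegal
(7,3): no bracket -> illegal
(7,4): no bracket -> illegal
(7,5): no bracket -> illegal
B mobility = 6
-- W to move --
(1,2): no bracket -> illegal
(1,3): flips 3 -> legal
(1,4): no bracket -> illegal
(2,2): flips 1 -> legal
(2,4): flips 2 -> legal
(2,5): no bracket -> illegal
(3,2): no bracket -> illegal
(3,5): no bracket -> illegal
(4,5): no bracket -> illegal
(5,2): no bracket -> illegal
(5,4): no bracket -> illegal
W mobility = 3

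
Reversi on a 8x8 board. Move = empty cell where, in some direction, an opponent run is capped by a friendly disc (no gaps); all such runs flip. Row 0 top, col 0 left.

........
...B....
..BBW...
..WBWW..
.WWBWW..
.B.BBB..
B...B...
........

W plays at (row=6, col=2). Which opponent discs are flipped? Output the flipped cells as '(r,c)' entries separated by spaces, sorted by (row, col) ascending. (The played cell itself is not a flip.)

Dir NW: opp run (5,1), next='.' -> no flip
Dir N: first cell '.' (not opp) -> no flip
Dir NE: opp run (5,3) capped by W -> flip
Dir W: first cell '.' (not opp) -> no flip
Dir E: first cell '.' (not opp) -> no flip
Dir SW: first cell '.' (not opp) -> no flip
Dir S: first cell '.' (not opp) -> no flip
Dir SE: first cell '.' (not opp) -> no flip

Answer: (5,3)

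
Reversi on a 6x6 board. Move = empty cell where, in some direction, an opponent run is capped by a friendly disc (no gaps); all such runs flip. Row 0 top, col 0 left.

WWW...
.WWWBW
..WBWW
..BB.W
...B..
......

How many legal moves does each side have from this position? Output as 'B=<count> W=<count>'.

-- B to move --
(0,3): flips 1 -> legal
(0,4): no bracket -> illegal
(0,5): no bracket -> illegal
(1,0): flips 3 -> legal
(2,0): no bracket -> illegal
(2,1): flips 1 -> legal
(3,1): no bracket -> illegal
(3,4): flips 1 -> legal
(4,4): no bracket -> illegal
(4,5): no bracket -> illegal
B mobility = 4
-- W to move --
(0,3): flips 1 -> legal
(0,4): flips 1 -> legal
(0,5): no bracket -> illegal
(2,1): no bracket -> illegal
(3,1): no bracket -> illegal
(3,4): flips 1 -> legal
(4,1): no bracket -> illegal
(4,2): flips 2 -> legal
(4,4): flips 1 -> legal
(5,2): no bracket -> illegal
(5,3): flips 3 -> legal
(5,4): no bracket -> illegal
W mobility = 6

Answer: B=4 W=6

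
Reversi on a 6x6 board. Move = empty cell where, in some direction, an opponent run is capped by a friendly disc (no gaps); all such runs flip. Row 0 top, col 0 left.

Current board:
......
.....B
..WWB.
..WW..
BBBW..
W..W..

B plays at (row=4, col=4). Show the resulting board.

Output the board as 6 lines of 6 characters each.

Place B at (4,4); scan 8 dirs for brackets.
Dir NW: opp run (3,3) (2,2), next='.' -> no flip
Dir N: first cell '.' (not opp) -> no flip
Dir NE: first cell '.' (not opp) -> no flip
Dir W: opp run (4,3) capped by B -> flip
Dir E: first cell '.' (not opp) -> no flip
Dir SW: opp run (5,3), next=edge -> no flip
Dir S: first cell '.' (not opp) -> no flip
Dir SE: first cell '.' (not opp) -> no flip
All flips: (4,3)

Answer: ......
.....B
..WWB.
..WW..
BBBBB.
W..W..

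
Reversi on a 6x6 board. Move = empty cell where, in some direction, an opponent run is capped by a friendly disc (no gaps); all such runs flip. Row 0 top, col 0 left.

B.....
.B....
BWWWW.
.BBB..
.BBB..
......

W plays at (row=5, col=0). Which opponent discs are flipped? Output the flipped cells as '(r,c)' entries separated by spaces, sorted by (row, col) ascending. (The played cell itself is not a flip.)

Answer: (3,2) (4,1)

Derivation:
Dir NW: edge -> no flip
Dir N: first cell '.' (not opp) -> no flip
Dir NE: opp run (4,1) (3,2) capped by W -> flip
Dir W: edge -> no flip
Dir E: first cell '.' (not opp) -> no flip
Dir SW: edge -> no flip
Dir S: edge -> no flip
Dir SE: edge -> no flip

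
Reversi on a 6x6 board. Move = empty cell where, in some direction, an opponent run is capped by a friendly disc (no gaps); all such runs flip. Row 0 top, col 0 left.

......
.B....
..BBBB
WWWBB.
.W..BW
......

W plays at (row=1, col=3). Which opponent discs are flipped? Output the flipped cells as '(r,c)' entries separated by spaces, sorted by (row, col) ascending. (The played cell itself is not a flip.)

Answer: (2,2)

Derivation:
Dir NW: first cell '.' (not opp) -> no flip
Dir N: first cell '.' (not opp) -> no flip
Dir NE: first cell '.' (not opp) -> no flip
Dir W: first cell '.' (not opp) -> no flip
Dir E: first cell '.' (not opp) -> no flip
Dir SW: opp run (2,2) capped by W -> flip
Dir S: opp run (2,3) (3,3), next='.' -> no flip
Dir SE: opp run (2,4), next='.' -> no flip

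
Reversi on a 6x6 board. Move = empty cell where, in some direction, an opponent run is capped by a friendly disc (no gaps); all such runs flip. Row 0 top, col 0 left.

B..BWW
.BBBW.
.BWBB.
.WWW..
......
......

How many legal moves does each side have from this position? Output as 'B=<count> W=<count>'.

-- B to move --
(1,5): flips 1 -> legal
(2,0): no bracket -> illegal
(2,5): flips 1 -> legal
(3,0): no bracket -> illegal
(3,4): no bracket -> illegal
(4,0): flips 2 -> legal
(4,1): flips 2 -> legal
(4,2): flips 3 -> legal
(4,3): flips 2 -> legal
(4,4): flips 2 -> legal
B mobility = 7
-- W to move --
(0,1): flips 2 -> legal
(0,2): flips 2 -> legal
(1,0): flips 4 -> legal
(1,5): flips 1 -> legal
(2,0): flips 1 -> legal
(2,5): flips 2 -> legal
(3,0): no bracket -> illegal
(3,4): flips 1 -> legal
(3,5): no bracket -> illegal
W mobility = 7

Answer: B=7 W=7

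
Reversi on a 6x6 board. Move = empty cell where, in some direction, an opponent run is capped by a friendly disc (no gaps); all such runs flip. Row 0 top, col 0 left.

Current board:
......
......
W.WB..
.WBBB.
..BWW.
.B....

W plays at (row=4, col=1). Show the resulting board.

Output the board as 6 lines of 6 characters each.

Place W at (4,1); scan 8 dirs for brackets.
Dir NW: first cell '.' (not opp) -> no flip
Dir N: first cell 'W' (not opp) -> no flip
Dir NE: opp run (3,2) (2,3), next='.' -> no flip
Dir W: first cell '.' (not opp) -> no flip
Dir E: opp run (4,2) capped by W -> flip
Dir SW: first cell '.' (not opp) -> no flip
Dir S: opp run (5,1), next=edge -> no flip
Dir SE: first cell '.' (not opp) -> no flip
All flips: (4,2)

Answer: ......
......
W.WB..
.WBBB.
.WWWW.
.B....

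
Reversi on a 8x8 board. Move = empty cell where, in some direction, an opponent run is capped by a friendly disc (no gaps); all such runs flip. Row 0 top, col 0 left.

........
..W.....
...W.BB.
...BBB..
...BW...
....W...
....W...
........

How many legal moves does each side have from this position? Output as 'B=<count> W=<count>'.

Answer: B=7 W=7

Derivation:
-- B to move --
(0,1): flips 2 -> legal
(0,2): no bracket -> illegal
(0,3): no bracket -> illegal
(1,1): no bracket -> illegal
(1,3): flips 1 -> legal
(1,4): no bracket -> illegal
(2,1): no bracket -> illegal
(2,2): no bracket -> illegal
(2,4): no bracket -> illegal
(3,2): no bracket -> illegal
(4,5): flips 1 -> legal
(5,3): flips 1 -> legal
(5,5): flips 1 -> legal
(6,3): no bracket -> illegal
(6,5): flips 1 -> legal
(7,3): no bracket -> illegal
(7,4): flips 3 -> legal
(7,5): no bracket -> illegal
B mobility = 7
-- W to move --
(1,4): no bracket -> illegal
(1,5): no bracket -> illegal
(1,6): no bracket -> illegal
(1,7): flips 2 -> legal
(2,2): flips 1 -> legal
(2,4): flips 1 -> legal
(2,7): no bracket -> illegal
(3,2): flips 1 -> legal
(3,6): no bracket -> illegal
(3,7): no bracket -> illegal
(4,2): flips 1 -> legal
(4,5): flips 1 -> legal
(4,6): no bracket -> illegal
(5,2): no bracket -> illegal
(5,3): flips 2 -> legal
W mobility = 7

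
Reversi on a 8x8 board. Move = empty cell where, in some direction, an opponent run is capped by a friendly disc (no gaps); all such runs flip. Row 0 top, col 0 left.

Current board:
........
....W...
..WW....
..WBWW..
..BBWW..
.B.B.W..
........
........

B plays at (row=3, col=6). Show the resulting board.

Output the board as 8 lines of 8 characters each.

Answer: ........
....W...
..WW....
..WBBBB.
..BBWW..
.B.B.W..
........
........

Derivation:
Place B at (3,6); scan 8 dirs for brackets.
Dir NW: first cell '.' (not opp) -> no flip
Dir N: first cell '.' (not opp) -> no flip
Dir NE: first cell '.' (not opp) -> no flip
Dir W: opp run (3,5) (3,4) capped by B -> flip
Dir E: first cell '.' (not opp) -> no flip
Dir SW: opp run (4,5), next='.' -> no flip
Dir S: first cell '.' (not opp) -> no flip
Dir SE: first cell '.' (not opp) -> no flip
All flips: (3,4) (3,5)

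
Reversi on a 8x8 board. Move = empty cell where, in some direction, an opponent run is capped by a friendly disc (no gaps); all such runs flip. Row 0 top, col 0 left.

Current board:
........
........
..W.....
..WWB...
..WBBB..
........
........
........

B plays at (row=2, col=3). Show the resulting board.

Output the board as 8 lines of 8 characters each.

Place B at (2,3); scan 8 dirs for brackets.
Dir NW: first cell '.' (not opp) -> no flip
Dir N: first cell '.' (not opp) -> no flip
Dir NE: first cell '.' (not opp) -> no flip
Dir W: opp run (2,2), next='.' -> no flip
Dir E: first cell '.' (not opp) -> no flip
Dir SW: opp run (3,2), next='.' -> no flip
Dir S: opp run (3,3) capped by B -> flip
Dir SE: first cell 'B' (not opp) -> no flip
All flips: (3,3)

Answer: ........
........
..WB....
..WBB...
..WBBB..
........
........
........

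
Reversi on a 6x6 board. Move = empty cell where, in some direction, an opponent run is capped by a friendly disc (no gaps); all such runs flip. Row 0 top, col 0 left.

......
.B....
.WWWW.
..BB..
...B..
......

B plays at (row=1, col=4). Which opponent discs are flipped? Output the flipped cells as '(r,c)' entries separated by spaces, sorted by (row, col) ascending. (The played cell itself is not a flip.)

Dir NW: first cell '.' (not opp) -> no flip
Dir N: first cell '.' (not opp) -> no flip
Dir NE: first cell '.' (not opp) -> no flip
Dir W: first cell '.' (not opp) -> no flip
Dir E: first cell '.' (not opp) -> no flip
Dir SW: opp run (2,3) capped by B -> flip
Dir S: opp run (2,4), next='.' -> no flip
Dir SE: first cell '.' (not opp) -> no flip

Answer: (2,3)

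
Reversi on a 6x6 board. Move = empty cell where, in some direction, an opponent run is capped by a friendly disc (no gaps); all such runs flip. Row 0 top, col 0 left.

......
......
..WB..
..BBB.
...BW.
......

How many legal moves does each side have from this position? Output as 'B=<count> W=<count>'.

-- B to move --
(1,1): flips 1 -> legal
(1,2): flips 1 -> legal
(1,3): no bracket -> illegal
(2,1): flips 1 -> legal
(3,1): no bracket -> illegal
(3,5): no bracket -> illegal
(4,5): flips 1 -> legal
(5,3): no bracket -> illegal
(5,4): flips 1 -> legal
(5,5): flips 1 -> legal
B mobility = 6
-- W to move --
(1,2): no bracket -> illegal
(1,3): no bracket -> illegal
(1,4): no bracket -> illegal
(2,1): no bracket -> illegal
(2,4): flips 2 -> legal
(2,5): no bracket -> illegal
(3,1): no bracket -> illegal
(3,5): no bracket -> illegal
(4,1): no bracket -> illegal
(4,2): flips 2 -> legal
(4,5): no bracket -> illegal
(5,2): no bracket -> illegal
(5,3): no bracket -> illegal
(5,4): no bracket -> illegal
W mobility = 2

Answer: B=6 W=2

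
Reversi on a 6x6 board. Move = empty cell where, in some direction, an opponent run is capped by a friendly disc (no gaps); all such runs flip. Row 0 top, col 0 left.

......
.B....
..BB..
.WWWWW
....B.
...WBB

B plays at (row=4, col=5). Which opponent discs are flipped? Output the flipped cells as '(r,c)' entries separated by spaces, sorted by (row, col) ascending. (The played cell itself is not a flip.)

Answer: (3,4)

Derivation:
Dir NW: opp run (3,4) capped by B -> flip
Dir N: opp run (3,5), next='.' -> no flip
Dir NE: edge -> no flip
Dir W: first cell 'B' (not opp) -> no flip
Dir E: edge -> no flip
Dir SW: first cell 'B' (not opp) -> no flip
Dir S: first cell 'B' (not opp) -> no flip
Dir SE: edge -> no flip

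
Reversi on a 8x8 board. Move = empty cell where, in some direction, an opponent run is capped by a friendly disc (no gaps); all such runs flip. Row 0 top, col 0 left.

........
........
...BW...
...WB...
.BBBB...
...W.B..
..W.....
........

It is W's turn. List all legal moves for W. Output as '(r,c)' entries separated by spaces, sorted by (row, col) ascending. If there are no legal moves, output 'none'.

(1,2): no bracket -> illegal
(1,3): flips 1 -> legal
(1,4): no bracket -> illegal
(2,2): flips 1 -> legal
(2,5): no bracket -> illegal
(3,0): no bracket -> illegal
(3,1): flips 1 -> legal
(3,2): no bracket -> illegal
(3,5): flips 2 -> legal
(4,0): no bracket -> illegal
(4,5): no bracket -> illegal
(4,6): no bracket -> illegal
(5,0): no bracket -> illegal
(5,1): flips 1 -> legal
(5,2): no bracket -> illegal
(5,4): flips 2 -> legal
(5,6): no bracket -> illegal
(6,4): no bracket -> illegal
(6,5): no bracket -> illegal
(6,6): flips 2 -> legal

Answer: (1,3) (2,2) (3,1) (3,5) (5,1) (5,4) (6,6)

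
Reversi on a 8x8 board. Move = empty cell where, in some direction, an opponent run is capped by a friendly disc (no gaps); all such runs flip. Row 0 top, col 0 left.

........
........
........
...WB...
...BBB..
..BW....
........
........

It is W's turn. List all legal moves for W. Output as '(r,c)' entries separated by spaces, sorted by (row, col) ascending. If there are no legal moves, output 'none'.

Answer: (3,5) (5,1) (5,5)

Derivation:
(2,3): no bracket -> illegal
(2,4): no bracket -> illegal
(2,5): no bracket -> illegal
(3,2): no bracket -> illegal
(3,5): flips 2 -> legal
(3,6): no bracket -> illegal
(4,1): no bracket -> illegal
(4,2): no bracket -> illegal
(4,6): no bracket -> illegal
(5,1): flips 1 -> legal
(5,4): no bracket -> illegal
(5,5): flips 1 -> legal
(5,6): no bracket -> illegal
(6,1): no bracket -> illegal
(6,2): no bracket -> illegal
(6,3): no bracket -> illegal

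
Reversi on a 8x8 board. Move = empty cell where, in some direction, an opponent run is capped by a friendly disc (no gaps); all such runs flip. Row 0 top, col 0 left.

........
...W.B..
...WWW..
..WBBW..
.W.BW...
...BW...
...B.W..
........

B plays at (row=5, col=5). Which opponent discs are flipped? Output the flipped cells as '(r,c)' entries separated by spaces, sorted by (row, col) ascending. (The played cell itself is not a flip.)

Answer: (4,4) (5,4)

Derivation:
Dir NW: opp run (4,4) capped by B -> flip
Dir N: first cell '.' (not opp) -> no flip
Dir NE: first cell '.' (not opp) -> no flip
Dir W: opp run (5,4) capped by B -> flip
Dir E: first cell '.' (not opp) -> no flip
Dir SW: first cell '.' (not opp) -> no flip
Dir S: opp run (6,5), next='.' -> no flip
Dir SE: first cell '.' (not opp) -> no flip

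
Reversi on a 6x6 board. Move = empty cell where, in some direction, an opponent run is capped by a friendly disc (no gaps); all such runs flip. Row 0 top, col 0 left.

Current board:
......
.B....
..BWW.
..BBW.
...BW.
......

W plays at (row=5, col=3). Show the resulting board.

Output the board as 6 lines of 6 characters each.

Place W at (5,3); scan 8 dirs for brackets.
Dir NW: first cell '.' (not opp) -> no flip
Dir N: opp run (4,3) (3,3) capped by W -> flip
Dir NE: first cell 'W' (not opp) -> no flip
Dir W: first cell '.' (not opp) -> no flip
Dir E: first cell '.' (not opp) -> no flip
Dir SW: edge -> no flip
Dir S: edge -> no flip
Dir SE: edge -> no flip
All flips: (3,3) (4,3)

Answer: ......
.B....
..BWW.
..BWW.
...WW.
...W..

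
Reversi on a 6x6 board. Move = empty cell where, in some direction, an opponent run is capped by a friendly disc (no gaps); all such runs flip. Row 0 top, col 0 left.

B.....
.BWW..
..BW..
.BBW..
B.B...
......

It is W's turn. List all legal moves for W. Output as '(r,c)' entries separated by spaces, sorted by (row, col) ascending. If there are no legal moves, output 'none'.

Answer: (1,0) (2,1) (3,0) (4,1) (5,1) (5,2)

Derivation:
(0,1): no bracket -> illegal
(0,2): no bracket -> illegal
(1,0): flips 1 -> legal
(2,0): no bracket -> illegal
(2,1): flips 1 -> legal
(3,0): flips 2 -> legal
(4,1): flips 1 -> legal
(4,3): no bracket -> illegal
(5,0): no bracket -> illegal
(5,1): flips 1 -> legal
(5,2): flips 3 -> legal
(5,3): no bracket -> illegal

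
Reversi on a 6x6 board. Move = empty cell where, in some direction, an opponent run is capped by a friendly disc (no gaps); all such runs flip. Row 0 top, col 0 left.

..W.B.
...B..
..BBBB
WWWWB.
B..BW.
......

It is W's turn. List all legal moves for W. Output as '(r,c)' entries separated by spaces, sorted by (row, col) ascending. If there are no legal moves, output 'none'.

Answer: (0,3) (1,1) (1,2) (1,4) (1,5) (3,5) (4,2) (5,0) (5,3) (5,4)

Derivation:
(0,3): flips 2 -> legal
(0,5): no bracket -> illegal
(1,1): flips 1 -> legal
(1,2): flips 1 -> legal
(1,4): flips 3 -> legal
(1,5): flips 1 -> legal
(2,1): no bracket -> illegal
(3,5): flips 3 -> legal
(4,1): no bracket -> illegal
(4,2): flips 1 -> legal
(4,5): no bracket -> illegal
(5,0): flips 1 -> legal
(5,1): no bracket -> illegal
(5,2): no bracket -> illegal
(5,3): flips 1 -> legal
(5,4): flips 1 -> legal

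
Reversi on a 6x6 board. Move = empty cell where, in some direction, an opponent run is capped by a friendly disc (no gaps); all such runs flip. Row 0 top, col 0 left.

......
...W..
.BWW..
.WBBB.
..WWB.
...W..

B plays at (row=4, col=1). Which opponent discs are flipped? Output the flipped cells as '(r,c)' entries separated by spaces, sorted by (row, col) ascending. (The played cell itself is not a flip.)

Dir NW: first cell '.' (not opp) -> no flip
Dir N: opp run (3,1) capped by B -> flip
Dir NE: first cell 'B' (not opp) -> no flip
Dir W: first cell '.' (not opp) -> no flip
Dir E: opp run (4,2) (4,3) capped by B -> flip
Dir SW: first cell '.' (not opp) -> no flip
Dir S: first cell '.' (not opp) -> no flip
Dir SE: first cell '.' (not opp) -> no flip

Answer: (3,1) (4,2) (4,3)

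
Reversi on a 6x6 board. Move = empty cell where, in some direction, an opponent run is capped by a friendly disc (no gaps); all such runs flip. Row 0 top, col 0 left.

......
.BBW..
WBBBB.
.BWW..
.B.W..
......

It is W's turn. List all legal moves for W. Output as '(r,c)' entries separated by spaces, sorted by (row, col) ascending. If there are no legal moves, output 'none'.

(0,0): flips 2 -> legal
(0,1): no bracket -> illegal
(0,2): flips 3 -> legal
(0,3): no bracket -> illegal
(1,0): flips 3 -> legal
(1,4): flips 1 -> legal
(1,5): flips 1 -> legal
(2,5): flips 4 -> legal
(3,0): flips 1 -> legal
(3,4): no bracket -> illegal
(3,5): flips 1 -> legal
(4,0): flips 2 -> legal
(4,2): flips 1 -> legal
(5,0): flips 1 -> legal
(5,1): no bracket -> illegal
(5,2): no bracket -> illegal

Answer: (0,0) (0,2) (1,0) (1,4) (1,5) (2,5) (3,0) (3,5) (4,0) (4,2) (5,0)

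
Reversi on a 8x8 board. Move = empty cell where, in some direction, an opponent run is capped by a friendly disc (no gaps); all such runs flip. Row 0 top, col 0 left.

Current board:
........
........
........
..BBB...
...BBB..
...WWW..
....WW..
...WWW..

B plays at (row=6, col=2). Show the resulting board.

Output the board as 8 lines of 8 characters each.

Place B at (6,2); scan 8 dirs for brackets.
Dir NW: first cell '.' (not opp) -> no flip
Dir N: first cell '.' (not opp) -> no flip
Dir NE: opp run (5,3) capped by B -> flip
Dir W: first cell '.' (not opp) -> no flip
Dir E: first cell '.' (not opp) -> no flip
Dir SW: first cell '.' (not opp) -> no flip
Dir S: first cell '.' (not opp) -> no flip
Dir SE: opp run (7,3), next=edge -> no flip
All flips: (5,3)

Answer: ........
........
........
..BBB...
...BBB..
...BWW..
..B.WW..
...WWW..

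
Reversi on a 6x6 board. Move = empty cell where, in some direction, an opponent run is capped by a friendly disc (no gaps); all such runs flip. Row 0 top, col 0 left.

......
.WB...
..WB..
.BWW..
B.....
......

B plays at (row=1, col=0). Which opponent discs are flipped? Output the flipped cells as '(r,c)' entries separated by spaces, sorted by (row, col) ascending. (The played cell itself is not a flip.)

Answer: (1,1)

Derivation:
Dir NW: edge -> no flip
Dir N: first cell '.' (not opp) -> no flip
Dir NE: first cell '.' (not opp) -> no flip
Dir W: edge -> no flip
Dir E: opp run (1,1) capped by B -> flip
Dir SW: edge -> no flip
Dir S: first cell '.' (not opp) -> no flip
Dir SE: first cell '.' (not opp) -> no flip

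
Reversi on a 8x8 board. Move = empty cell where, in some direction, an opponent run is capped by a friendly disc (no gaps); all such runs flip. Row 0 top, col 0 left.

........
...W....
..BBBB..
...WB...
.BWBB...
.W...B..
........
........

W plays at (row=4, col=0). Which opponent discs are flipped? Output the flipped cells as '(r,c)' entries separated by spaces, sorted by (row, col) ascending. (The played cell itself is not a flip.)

Dir NW: edge -> no flip
Dir N: first cell '.' (not opp) -> no flip
Dir NE: first cell '.' (not opp) -> no flip
Dir W: edge -> no flip
Dir E: opp run (4,1) capped by W -> flip
Dir SW: edge -> no flip
Dir S: first cell '.' (not opp) -> no flip
Dir SE: first cell 'W' (not opp) -> no flip

Answer: (4,1)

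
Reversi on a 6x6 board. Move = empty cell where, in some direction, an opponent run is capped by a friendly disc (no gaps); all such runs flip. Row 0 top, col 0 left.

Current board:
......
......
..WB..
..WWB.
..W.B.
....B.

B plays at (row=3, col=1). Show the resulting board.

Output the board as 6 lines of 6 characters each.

Answer: ......
......
..WB..
.BBBB.
..W.B.
....B.

Derivation:
Place B at (3,1); scan 8 dirs for brackets.
Dir NW: first cell '.' (not opp) -> no flip
Dir N: first cell '.' (not opp) -> no flip
Dir NE: opp run (2,2), next='.' -> no flip
Dir W: first cell '.' (not opp) -> no flip
Dir E: opp run (3,2) (3,3) capped by B -> flip
Dir SW: first cell '.' (not opp) -> no flip
Dir S: first cell '.' (not opp) -> no flip
Dir SE: opp run (4,2), next='.' -> no flip
All flips: (3,2) (3,3)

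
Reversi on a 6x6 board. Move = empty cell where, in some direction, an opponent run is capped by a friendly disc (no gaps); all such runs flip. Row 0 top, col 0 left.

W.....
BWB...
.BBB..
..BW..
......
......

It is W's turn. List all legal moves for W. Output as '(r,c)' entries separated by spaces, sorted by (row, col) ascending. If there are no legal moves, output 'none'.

Answer: (1,3) (2,0) (3,1)

Derivation:
(0,1): no bracket -> illegal
(0,2): no bracket -> illegal
(0,3): no bracket -> illegal
(1,3): flips 2 -> legal
(1,4): no bracket -> illegal
(2,0): flips 1 -> legal
(2,4): no bracket -> illegal
(3,0): no bracket -> illegal
(3,1): flips 2 -> legal
(3,4): no bracket -> illegal
(4,1): no bracket -> illegal
(4,2): no bracket -> illegal
(4,3): no bracket -> illegal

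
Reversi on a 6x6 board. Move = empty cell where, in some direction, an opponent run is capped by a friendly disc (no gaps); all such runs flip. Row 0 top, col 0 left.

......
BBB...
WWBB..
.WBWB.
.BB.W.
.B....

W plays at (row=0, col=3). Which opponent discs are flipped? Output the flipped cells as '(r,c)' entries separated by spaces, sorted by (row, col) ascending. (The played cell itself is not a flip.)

Answer: (1,2)

Derivation:
Dir NW: edge -> no flip
Dir N: edge -> no flip
Dir NE: edge -> no flip
Dir W: first cell '.' (not opp) -> no flip
Dir E: first cell '.' (not opp) -> no flip
Dir SW: opp run (1,2) capped by W -> flip
Dir S: first cell '.' (not opp) -> no flip
Dir SE: first cell '.' (not opp) -> no flip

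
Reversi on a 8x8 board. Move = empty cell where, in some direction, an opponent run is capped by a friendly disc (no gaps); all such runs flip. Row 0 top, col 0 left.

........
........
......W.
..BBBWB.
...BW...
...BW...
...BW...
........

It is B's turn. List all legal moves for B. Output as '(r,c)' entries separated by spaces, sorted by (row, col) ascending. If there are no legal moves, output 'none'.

Answer: (1,6) (1,7) (4,5) (5,5) (6,5) (7,4) (7,5)

Derivation:
(1,5): no bracket -> illegal
(1,6): flips 1 -> legal
(1,7): flips 3 -> legal
(2,4): no bracket -> illegal
(2,5): no bracket -> illegal
(2,7): no bracket -> illegal
(3,7): no bracket -> illegal
(4,5): flips 2 -> legal
(4,6): no bracket -> illegal
(5,5): flips 2 -> legal
(6,5): flips 2 -> legal
(7,3): no bracket -> illegal
(7,4): flips 3 -> legal
(7,5): flips 1 -> legal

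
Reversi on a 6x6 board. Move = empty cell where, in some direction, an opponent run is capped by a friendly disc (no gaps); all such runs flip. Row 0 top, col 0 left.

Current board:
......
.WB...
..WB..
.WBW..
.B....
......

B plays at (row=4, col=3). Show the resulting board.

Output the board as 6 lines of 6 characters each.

Place B at (4,3); scan 8 dirs for brackets.
Dir NW: first cell 'B' (not opp) -> no flip
Dir N: opp run (3,3) capped by B -> flip
Dir NE: first cell '.' (not opp) -> no flip
Dir W: first cell '.' (not opp) -> no flip
Dir E: first cell '.' (not opp) -> no flip
Dir SW: first cell '.' (not opp) -> no flip
Dir S: first cell '.' (not opp) -> no flip
Dir SE: first cell '.' (not opp) -> no flip
All flips: (3,3)

Answer: ......
.WB...
..WB..
.WBB..
.B.B..
......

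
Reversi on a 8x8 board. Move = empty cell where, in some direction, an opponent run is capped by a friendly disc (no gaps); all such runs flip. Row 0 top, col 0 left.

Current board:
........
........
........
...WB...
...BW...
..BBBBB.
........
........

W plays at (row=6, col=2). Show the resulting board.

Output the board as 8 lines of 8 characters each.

Place W at (6,2); scan 8 dirs for brackets.
Dir NW: first cell '.' (not opp) -> no flip
Dir N: opp run (5,2), next='.' -> no flip
Dir NE: opp run (5,3) capped by W -> flip
Dir W: first cell '.' (not opp) -> no flip
Dir E: first cell '.' (not opp) -> no flip
Dir SW: first cell '.' (not opp) -> no flip
Dir S: first cell '.' (not opp) -> no flip
Dir SE: first cell '.' (not opp) -> no flip
All flips: (5,3)

Answer: ........
........
........
...WB...
...BW...
..BWBBB.
..W.....
........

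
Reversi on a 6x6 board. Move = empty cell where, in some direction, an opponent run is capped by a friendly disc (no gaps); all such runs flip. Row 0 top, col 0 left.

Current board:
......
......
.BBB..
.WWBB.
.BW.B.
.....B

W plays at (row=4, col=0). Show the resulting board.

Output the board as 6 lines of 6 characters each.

Answer: ......
......
.BBB..
.WWBB.
WWW.B.
.....B

Derivation:
Place W at (4,0); scan 8 dirs for brackets.
Dir NW: edge -> no flip
Dir N: first cell '.' (not opp) -> no flip
Dir NE: first cell 'W' (not opp) -> no flip
Dir W: edge -> no flip
Dir E: opp run (4,1) capped by W -> flip
Dir SW: edge -> no flip
Dir S: first cell '.' (not opp) -> no flip
Dir SE: first cell '.' (not opp) -> no flip
All flips: (4,1)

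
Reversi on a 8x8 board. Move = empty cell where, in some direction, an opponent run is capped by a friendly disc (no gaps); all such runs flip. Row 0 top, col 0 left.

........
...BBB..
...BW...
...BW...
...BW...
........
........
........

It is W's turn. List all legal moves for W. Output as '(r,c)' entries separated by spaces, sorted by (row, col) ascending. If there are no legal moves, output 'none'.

Answer: (0,2) (0,4) (0,6) (1,2) (2,2) (3,2) (4,2) (5,2)

Derivation:
(0,2): flips 1 -> legal
(0,3): no bracket -> illegal
(0,4): flips 1 -> legal
(0,5): no bracket -> illegal
(0,6): flips 1 -> legal
(1,2): flips 1 -> legal
(1,6): no bracket -> illegal
(2,2): flips 2 -> legal
(2,5): no bracket -> illegal
(2,6): no bracket -> illegal
(3,2): flips 1 -> legal
(4,2): flips 2 -> legal
(5,2): flips 1 -> legal
(5,3): no bracket -> illegal
(5,4): no bracket -> illegal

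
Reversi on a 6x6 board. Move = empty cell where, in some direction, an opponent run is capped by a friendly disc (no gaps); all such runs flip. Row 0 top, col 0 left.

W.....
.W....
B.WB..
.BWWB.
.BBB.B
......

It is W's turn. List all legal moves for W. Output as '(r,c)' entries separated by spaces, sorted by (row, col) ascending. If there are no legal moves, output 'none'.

(1,0): no bracket -> illegal
(1,2): no bracket -> illegal
(1,3): flips 1 -> legal
(1,4): flips 1 -> legal
(2,1): no bracket -> illegal
(2,4): flips 1 -> legal
(2,5): no bracket -> illegal
(3,0): flips 1 -> legal
(3,5): flips 1 -> legal
(4,0): flips 1 -> legal
(4,4): no bracket -> illegal
(5,0): flips 1 -> legal
(5,1): flips 1 -> legal
(5,2): flips 1 -> legal
(5,3): flips 1 -> legal
(5,4): flips 1 -> legal
(5,5): no bracket -> illegal

Answer: (1,3) (1,4) (2,4) (3,0) (3,5) (4,0) (5,0) (5,1) (5,2) (5,3) (5,4)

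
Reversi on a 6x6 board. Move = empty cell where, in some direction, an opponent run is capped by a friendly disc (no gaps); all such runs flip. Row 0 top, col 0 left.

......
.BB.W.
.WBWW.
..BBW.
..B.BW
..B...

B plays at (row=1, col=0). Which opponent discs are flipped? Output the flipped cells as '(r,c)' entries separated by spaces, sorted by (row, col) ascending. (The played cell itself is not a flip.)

Answer: (2,1)

Derivation:
Dir NW: edge -> no flip
Dir N: first cell '.' (not opp) -> no flip
Dir NE: first cell '.' (not opp) -> no flip
Dir W: edge -> no flip
Dir E: first cell 'B' (not opp) -> no flip
Dir SW: edge -> no flip
Dir S: first cell '.' (not opp) -> no flip
Dir SE: opp run (2,1) capped by B -> flip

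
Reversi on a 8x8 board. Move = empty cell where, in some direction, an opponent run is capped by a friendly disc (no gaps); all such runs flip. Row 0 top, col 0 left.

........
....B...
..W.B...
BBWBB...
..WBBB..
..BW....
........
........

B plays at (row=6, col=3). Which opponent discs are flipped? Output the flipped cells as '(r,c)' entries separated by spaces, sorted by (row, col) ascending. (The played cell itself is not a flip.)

Dir NW: first cell 'B' (not opp) -> no flip
Dir N: opp run (5,3) capped by B -> flip
Dir NE: first cell '.' (not opp) -> no flip
Dir W: first cell '.' (not opp) -> no flip
Dir E: first cell '.' (not opp) -> no flip
Dir SW: first cell '.' (not opp) -> no flip
Dir S: first cell '.' (not opp) -> no flip
Dir SE: first cell '.' (not opp) -> no flip

Answer: (5,3)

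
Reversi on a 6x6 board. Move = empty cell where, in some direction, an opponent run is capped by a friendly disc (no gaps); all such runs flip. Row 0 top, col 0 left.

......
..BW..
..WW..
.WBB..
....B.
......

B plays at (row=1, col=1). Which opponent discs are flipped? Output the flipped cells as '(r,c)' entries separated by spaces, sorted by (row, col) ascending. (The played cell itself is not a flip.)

Dir NW: first cell '.' (not opp) -> no flip
Dir N: first cell '.' (not opp) -> no flip
Dir NE: first cell '.' (not opp) -> no flip
Dir W: first cell '.' (not opp) -> no flip
Dir E: first cell 'B' (not opp) -> no flip
Dir SW: first cell '.' (not opp) -> no flip
Dir S: first cell '.' (not opp) -> no flip
Dir SE: opp run (2,2) capped by B -> flip

Answer: (2,2)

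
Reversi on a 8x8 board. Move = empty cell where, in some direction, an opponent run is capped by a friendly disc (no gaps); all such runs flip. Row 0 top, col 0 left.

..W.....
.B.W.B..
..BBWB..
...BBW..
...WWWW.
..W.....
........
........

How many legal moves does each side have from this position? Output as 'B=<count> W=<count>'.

-- B to move --
(0,1): no bracket -> illegal
(0,3): flips 1 -> legal
(0,4): flips 1 -> legal
(1,2): no bracket -> illegal
(1,4): flips 1 -> legal
(2,6): no bracket -> illegal
(3,2): no bracket -> illegal
(3,6): flips 1 -> legal
(3,7): no bracket -> illegal
(4,1): no bracket -> illegal
(4,2): no bracket -> illegal
(4,7): no bracket -> illegal
(5,1): no bracket -> illegal
(5,3): flips 1 -> legal
(5,4): flips 1 -> legal
(5,5): flips 3 -> legal
(5,6): flips 1 -> legal
(5,7): no bracket -> illegal
(6,1): flips 2 -> legal
(6,2): no bracket -> illegal
(6,3): no bracket -> illegal
B mobility = 9
-- W to move --
(0,0): flips 3 -> legal
(0,1): no bracket -> illegal
(0,4): no bracket -> illegal
(0,5): flips 2 -> legal
(0,6): flips 1 -> legal
(1,0): no bracket -> illegal
(1,2): flips 2 -> legal
(1,4): no bracket -> illegal
(1,6): flips 2 -> legal
(2,0): flips 1 -> legal
(2,1): flips 2 -> legal
(2,6): flips 1 -> legal
(3,1): flips 1 -> legal
(3,2): flips 2 -> legal
(3,6): no bracket -> illegal
(4,2): flips 1 -> legal
W mobility = 11

Answer: B=9 W=11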